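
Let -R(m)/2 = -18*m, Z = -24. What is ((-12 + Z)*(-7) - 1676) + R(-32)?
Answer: -2576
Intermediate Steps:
R(m) = 36*m (R(m) = -(-36)*m = 36*m)
((-12 + Z)*(-7) - 1676) + R(-32) = ((-12 - 24)*(-7) - 1676) + 36*(-32) = (-36*(-7) - 1676) - 1152 = (252 - 1676) - 1152 = -1424 - 1152 = -2576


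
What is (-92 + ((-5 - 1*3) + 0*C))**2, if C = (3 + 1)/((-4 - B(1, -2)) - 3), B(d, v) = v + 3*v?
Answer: 10000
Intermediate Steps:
B(d, v) = 4*v
C = 4 (C = (3 + 1)/((-4 - 4*(-2)) - 3) = 4/((-4 - 1*(-8)) - 3) = 4/((-4 + 8) - 3) = 4/(4 - 3) = 4/1 = 4*1 = 4)
(-92 + ((-5 - 1*3) + 0*C))**2 = (-92 + ((-5 - 1*3) + 0*4))**2 = (-92 + ((-5 - 3) + 0))**2 = (-92 + (-8 + 0))**2 = (-92 - 8)**2 = (-100)**2 = 10000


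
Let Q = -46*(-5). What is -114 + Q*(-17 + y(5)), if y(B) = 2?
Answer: -3564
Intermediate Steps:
Q = 230
-114 + Q*(-17 + y(5)) = -114 + 230*(-17 + 2) = -114 + 230*(-15) = -114 - 3450 = -3564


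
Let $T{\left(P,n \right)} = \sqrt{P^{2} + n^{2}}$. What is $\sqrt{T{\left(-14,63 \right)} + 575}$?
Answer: $\sqrt{575 + 7 \sqrt{85}} \approx 25.289$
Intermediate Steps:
$\sqrt{T{\left(-14,63 \right)} + 575} = \sqrt{\sqrt{\left(-14\right)^{2} + 63^{2}} + 575} = \sqrt{\sqrt{196 + 3969} + 575} = \sqrt{\sqrt{4165} + 575} = \sqrt{7 \sqrt{85} + 575} = \sqrt{575 + 7 \sqrt{85}}$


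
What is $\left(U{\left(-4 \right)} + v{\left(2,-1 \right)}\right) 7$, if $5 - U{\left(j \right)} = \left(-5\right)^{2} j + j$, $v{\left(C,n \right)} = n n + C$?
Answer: $784$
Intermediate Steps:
$v{\left(C,n \right)} = C + n^{2}$ ($v{\left(C,n \right)} = n^{2} + C = C + n^{2}$)
$U{\left(j \right)} = 5 - 26 j$ ($U{\left(j \right)} = 5 - \left(\left(-5\right)^{2} j + j\right) = 5 - \left(25 j + j\right) = 5 - 26 j$)
$\left(U{\left(-4 \right)} + v{\left(2,-1 \right)}\right) 7 = \left(\left(5 - -104\right) + \left(2 + \left(-1\right)^{2}\right)\right) 7 = \left(\left(5 + 104\right) + \left(2 + 1\right)\right) 7 = \left(109 + 3\right) 7 = 112 \cdot 7 = 784$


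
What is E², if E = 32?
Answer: 1024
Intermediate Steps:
E² = 32² = 1024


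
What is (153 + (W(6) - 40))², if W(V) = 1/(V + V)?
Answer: 1841449/144 ≈ 12788.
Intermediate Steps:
W(V) = 1/(2*V)
(153 + (W(6) - 40))² = (153 + ((½)/6 - 40))² = (153 + ((½)*(⅙) - 40))² = (153 + (1/12 - 40))² = (153 - 479/12)² = (1357/12)² = 1841449/144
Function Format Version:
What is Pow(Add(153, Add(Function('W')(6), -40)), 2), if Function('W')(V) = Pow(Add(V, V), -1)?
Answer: Rational(1841449, 144) ≈ 12788.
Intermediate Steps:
Function('W')(V) = Mul(Rational(1, 2), Pow(V, -1)) (Function('W')(V) = Pow(Mul(2, V), -1) = Mul(Rational(1, 2), Pow(V, -1)))
Pow(Add(153, Add(Function('W')(6), -40)), 2) = Pow(Add(153, Add(Mul(Rational(1, 2), Pow(6, -1)), -40)), 2) = Pow(Add(153, Add(Mul(Rational(1, 2), Rational(1, 6)), -40)), 2) = Pow(Add(153, Add(Rational(1, 12), -40)), 2) = Pow(Add(153, Rational(-479, 12)), 2) = Pow(Rational(1357, 12), 2) = Rational(1841449, 144)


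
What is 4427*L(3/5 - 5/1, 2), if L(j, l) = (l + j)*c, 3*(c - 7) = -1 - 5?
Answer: -53124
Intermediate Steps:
c = 5 (c = 7 + (-1 - 5)/3 = 7 + (⅓)*(-6) = 7 - 2 = 5)
L(j, l) = 5*j + 5*l (L(j, l) = (l + j)*5 = (j + l)*5 = 5*j + 5*l)
4427*L(3/5 - 5/1, 2) = 4427*(5*(3/5 - 5/1) + 5*2) = 4427*(5*(3*(⅕) - 5*1) + 10) = 4427*(5*(⅗ - 5) + 10) = 4427*(5*(-22/5) + 10) = 4427*(-22 + 10) = 4427*(-12) = -53124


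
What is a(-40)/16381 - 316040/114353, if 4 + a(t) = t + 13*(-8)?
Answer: -5193975484/1873216493 ≈ -2.7728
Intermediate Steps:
a(t) = -108 + t (a(t) = -4 + (t + 13*(-8)) = -4 + (t - 104) = -4 + (-104 + t) = -108 + t)
a(-40)/16381 - 316040/114353 = (-108 - 40)/16381 - 316040/114353 = -148*1/16381 - 316040*1/114353 = -148/16381 - 316040/114353 = -5193975484/1873216493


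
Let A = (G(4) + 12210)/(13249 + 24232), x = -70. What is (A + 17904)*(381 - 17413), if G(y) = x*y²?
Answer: -11429679807248/37481 ≈ -3.0495e+8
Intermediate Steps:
G(y) = -70*y²
A = 11090/37481 (A = (-70*4² + 12210)/(13249 + 24232) = (-70*16 + 12210)/37481 = (-1120 + 12210)*(1/37481) = 11090*(1/37481) = 11090/37481 ≈ 0.29588)
(A + 17904)*(381 - 17413) = (11090/37481 + 17904)*(381 - 17413) = (671070914/37481)*(-17032) = -11429679807248/37481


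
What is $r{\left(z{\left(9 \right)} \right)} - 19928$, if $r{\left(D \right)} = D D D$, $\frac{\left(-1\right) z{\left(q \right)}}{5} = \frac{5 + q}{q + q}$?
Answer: $- \frac{14570387}{729} \approx -19987.0$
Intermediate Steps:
$z{\left(q \right)} = - \frac{5 \left(5 + q\right)}{2 q}$ ($z{\left(q \right)} = - 5 \frac{5 + q}{q + q} = - 5 \frac{5 + q}{2 q} = - \frac{5 \left(5 + q\right)}{2 q}$)
$r{\left(D \right)} = D^{3}$ ($r{\left(D \right)} = D^{2} D = D^{3}$)
$r{\left(z{\left(9 \right)} \right)} - 19928 = \left(\frac{5 \left(-5 - 9\right)}{2 \cdot 9}\right)^{3} - 19928 = \left(\frac{5}{2} \cdot \frac{1}{9} \left(-5 - 9\right)\right)^{3} - 19928 = \left(\frac{5}{2} \cdot \frac{1}{9} \left(-14\right)\right)^{3} - 19928 = \left(- \frac{35}{9}\right)^{3} - 19928 = - \frac{42875}{729} - 19928 = - \frac{14570387}{729}$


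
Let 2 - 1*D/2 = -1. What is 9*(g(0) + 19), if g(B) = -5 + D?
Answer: 180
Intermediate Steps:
D = 6 (D = 4 - 2*(-1) = 4 + 2 = 6)
g(B) = 1 (g(B) = -5 + 6 = 1)
9*(g(0) + 19) = 9*(1 + 19) = 9*20 = 180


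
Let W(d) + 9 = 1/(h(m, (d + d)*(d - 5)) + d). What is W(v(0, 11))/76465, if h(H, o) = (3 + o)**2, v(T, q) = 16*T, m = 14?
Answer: -16/137637 ≈ -0.00011625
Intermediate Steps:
W(d) = -9 + 1/(d + (3 + 2*d*(-5 + d))**2) (W(d) = -9 + 1/((3 + (d + d)*(d - 5))**2 + d) = -9 + 1/((3 + (2*d)*(-5 + d))**2 + d) = -9 + 1/((3 + 2*d*(-5 + d))**2 + d) = -9 + 1/(d + (3 + 2*d*(-5 + d))**2))
W(v(0, 11))/76465 = ((1 - 144*0 - 9*(3 + 2*(16*0)*(-5 + 16*0))**2)/(16*0 + (3 + 2*(16*0)*(-5 + 16*0))**2))/76465 = ((1 - 9*0 - 9*(3 + 2*0*(-5 + 0))**2)/(0 + (3 + 2*0*(-5 + 0))**2))*(1/76465) = ((1 + 0 - 9*(3 + 2*0*(-5))**2)/(0 + (3 + 2*0*(-5))**2))*(1/76465) = ((1 + 0 - 9*(3 + 0)**2)/(0 + (3 + 0)**2))*(1/76465) = ((1 + 0 - 9*3**2)/(0 + 3**2))*(1/76465) = ((1 + 0 - 9*9)/(0 + 9))*(1/76465) = ((1 + 0 - 81)/9)*(1/76465) = ((1/9)*(-80))*(1/76465) = -80/9*1/76465 = -16/137637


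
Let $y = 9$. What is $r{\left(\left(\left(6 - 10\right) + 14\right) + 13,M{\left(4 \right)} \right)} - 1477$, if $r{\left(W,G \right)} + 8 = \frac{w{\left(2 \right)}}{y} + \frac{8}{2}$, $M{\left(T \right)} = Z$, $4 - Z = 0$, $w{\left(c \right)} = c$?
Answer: $- \frac{13327}{9} \approx -1480.8$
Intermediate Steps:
$Z = 4$ ($Z = 4 - 0 = 4 + 0 = 4$)
$M{\left(T \right)} = 4$
$r{\left(W,G \right)} = - \frac{34}{9}$ ($r{\left(W,G \right)} = -8 + \left(\frac{2}{9} + \frac{8}{2}\right) = -8 + \left(2 \cdot \frac{1}{9} + 8 \cdot \frac{1}{2}\right) = -8 + \left(\frac{2}{9} + 4\right) = -8 + \frac{38}{9} = - \frac{34}{9}$)
$r{\left(\left(\left(6 - 10\right) + 14\right) + 13,M{\left(4 \right)} \right)} - 1477 = - \frac{34}{9} - 1477 = - \frac{13327}{9}$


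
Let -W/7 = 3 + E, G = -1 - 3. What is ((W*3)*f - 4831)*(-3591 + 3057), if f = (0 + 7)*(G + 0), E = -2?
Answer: 2265762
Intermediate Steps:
G = -4
W = -7 (W = -7*(3 - 2) = -7*1 = -7)
f = -28 (f = (0 + 7)*(-4 + 0) = 7*(-4) = -28)
((W*3)*f - 4831)*(-3591 + 3057) = (-7*3*(-28) - 4831)*(-3591 + 3057) = (-21*(-28) - 4831)*(-534) = (588 - 4831)*(-534) = -4243*(-534) = 2265762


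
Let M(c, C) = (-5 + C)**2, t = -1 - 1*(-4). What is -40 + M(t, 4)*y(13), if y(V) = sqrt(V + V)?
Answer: -40 + sqrt(26) ≈ -34.901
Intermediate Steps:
y(V) = sqrt(2)*sqrt(V) (y(V) = sqrt(2*V) = sqrt(2)*sqrt(V))
t = 3 (t = -1 + 4 = 3)
-40 + M(t, 4)*y(13) = -40 + (-5 + 4)**2*(sqrt(2)*sqrt(13)) = -40 + (-1)**2*sqrt(26) = -40 + 1*sqrt(26) = -40 + sqrt(26)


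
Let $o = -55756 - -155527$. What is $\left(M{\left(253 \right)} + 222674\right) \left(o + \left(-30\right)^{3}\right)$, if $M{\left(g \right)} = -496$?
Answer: $16168115238$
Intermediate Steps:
$o = 99771$ ($o = -55756 + 155527 = 99771$)
$\left(M{\left(253 \right)} + 222674\right) \left(o + \left(-30\right)^{3}\right) = \left(-496 + 222674\right) \left(99771 + \left(-30\right)^{3}\right) = 222178 \left(99771 - 27000\right) = 222178 \cdot 72771 = 16168115238$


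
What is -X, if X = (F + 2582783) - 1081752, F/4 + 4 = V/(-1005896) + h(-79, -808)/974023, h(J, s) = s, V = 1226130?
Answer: -183829805171607786/122470729951 ≈ -1.5010e+6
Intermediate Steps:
F = -2557077471695/122470729951 (F = -16 + 4*(1226130/(-1005896) - 808/974023) = -16 + 4*(1226130*(-1/1005896) - 808*1/974023) = -16 + 4*(-613065/502948 - 808/974023) = -16 + 4*(-597545792479/489882919804) = -16 - 597545792479/122470729951 = -2557077471695/122470729951 ≈ -20.879)
X = 183829805171607786/122470729951 (X = (-2557077471695/122470729951 + 2582783) - 1081752 = 316312762237561938/122470729951 - 1081752 = 183829805171607786/122470729951 ≈ 1.5010e+6)
-X = -1*183829805171607786/122470729951 = -183829805171607786/122470729951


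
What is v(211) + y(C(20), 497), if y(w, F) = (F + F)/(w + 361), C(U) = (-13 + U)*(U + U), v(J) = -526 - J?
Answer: -471423/641 ≈ -735.45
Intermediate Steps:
C(U) = 2*U*(-13 + U) (C(U) = (-13 + U)*(2*U) = 2*U*(-13 + U))
y(w, F) = 2*F/(361 + w) (y(w, F) = (2*F)/(361 + w) = 2*F/(361 + w))
v(211) + y(C(20), 497) = (-526 - 1*211) + 2*497/(361 + 2*20*(-13 + 20)) = (-526 - 211) + 2*497/(361 + 2*20*7) = -737 + 2*497/(361 + 280) = -737 + 2*497/641 = -737 + 2*497*(1/641) = -737 + 994/641 = -471423/641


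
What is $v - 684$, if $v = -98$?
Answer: $-782$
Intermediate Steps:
$v - 684 = -98 - 684 = -782$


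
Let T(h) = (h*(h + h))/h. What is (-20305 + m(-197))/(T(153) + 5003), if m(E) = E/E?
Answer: -20304/5309 ≈ -3.8244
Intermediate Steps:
m(E) = 1
T(h) = 2*h (T(h) = (h*(2*h))/h = (2*h**2)/h = 2*h)
(-20305 + m(-197))/(T(153) + 5003) = (-20305 + 1)/(2*153 + 5003) = -20304/(306 + 5003) = -20304/5309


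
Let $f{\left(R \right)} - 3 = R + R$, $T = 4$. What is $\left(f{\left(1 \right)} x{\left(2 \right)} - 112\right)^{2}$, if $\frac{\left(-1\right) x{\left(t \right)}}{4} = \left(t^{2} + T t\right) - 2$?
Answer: $97344$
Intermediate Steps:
$f{\left(R \right)} = 3 + 2 R$ ($f{\left(R \right)} = 3 + \left(R + R\right) = 3 + 2 R$)
$x{\left(t \right)} = 8 - 16 t - 4 t^{2}$ ($x{\left(t \right)} = - 4 \left(\left(t^{2} + 4 t\right) - 2\right) = - 4 \left(-2 + t^{2} + 4 t\right) = 8 - 16 t - 4 t^{2}$)
$\left(f{\left(1 \right)} x{\left(2 \right)} - 112\right)^{2} = \left(\left(3 + 2 \cdot 1\right) \left(8 - 32 - 4 \cdot 2^{2}\right) - 112\right)^{2} = \left(\left(3 + 2\right) \left(8 - 32 - 16\right) - 112\right)^{2} = \left(5 \left(8 - 32 - 16\right) - 112\right)^{2} = \left(5 \left(-40\right) - 112\right)^{2} = \left(-200 - 112\right)^{2} = \left(-312\right)^{2} = 97344$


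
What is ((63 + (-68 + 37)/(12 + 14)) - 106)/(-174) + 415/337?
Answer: 754891/508196 ≈ 1.4854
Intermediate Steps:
((63 + (-68 + 37)/(12 + 14)) - 106)/(-174) + 415/337 = ((63 - 31/26) - 106)*(-1/174) + 415*(1/337) = ((63 - 31*1/26) - 106)*(-1/174) + 415/337 = ((63 - 31/26) - 106)*(-1/174) + 415/337 = (1607/26 - 106)*(-1/174) + 415/337 = -1149/26*(-1/174) + 415/337 = 383/1508 + 415/337 = 754891/508196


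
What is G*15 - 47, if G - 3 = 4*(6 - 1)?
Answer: 298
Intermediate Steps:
G = 23 (G = 3 + 4*(6 - 1) = 3 + 4*5 = 3 + 20 = 23)
G*15 - 47 = 23*15 - 47 = 345 - 47 = 298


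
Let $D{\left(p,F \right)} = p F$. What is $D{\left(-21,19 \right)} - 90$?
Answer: $-489$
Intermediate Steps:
$D{\left(p,F \right)} = F p$
$D{\left(-21,19 \right)} - 90 = 19 \left(-21\right) - 90 = -399 - 90 = -489$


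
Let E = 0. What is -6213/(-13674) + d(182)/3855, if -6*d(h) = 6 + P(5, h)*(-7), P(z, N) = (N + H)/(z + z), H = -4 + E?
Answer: 60553511/131783175 ≈ 0.45949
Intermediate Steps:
H = -4 (H = -4 + 0 = -4)
P(z, N) = (-4 + N)/(2*z) (P(z, N) = (N - 4)/(z + z) = (-4 + N)/((2*z)) = (-4 + N)*(1/(2*z)) = (-4 + N)/(2*z))
d(h) = -22/15 + 7*h/60 (d(h) = -(6 + ((½)*(-4 + h)/5)*(-7))/6 = -(6 + ((½)*(⅕)*(-4 + h))*(-7))/6 = -(6 + (-⅖ + h/10)*(-7))/6 = -(6 + (14/5 - 7*h/10))/6 = -(44/5 - 7*h/10)/6 = -22/15 + 7*h/60)
-6213/(-13674) + d(182)/3855 = -6213/(-13674) + (-22/15 + (7/60)*182)/3855 = -6213*(-1/13674) + (-22/15 + 637/30)*(1/3855) = 2071/4558 + (593/30)*(1/3855) = 2071/4558 + 593/115650 = 60553511/131783175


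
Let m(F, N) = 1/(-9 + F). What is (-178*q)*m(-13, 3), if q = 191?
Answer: 16999/11 ≈ 1545.4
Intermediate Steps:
(-178*q)*m(-13, 3) = (-178*191)/(-9 - 13) = -33998/(-22) = -33998*(-1/22) = 16999/11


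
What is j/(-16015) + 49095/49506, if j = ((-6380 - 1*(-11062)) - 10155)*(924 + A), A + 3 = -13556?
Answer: -228174714947/52855906 ≈ -4316.9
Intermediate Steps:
A = -13559 (A = -3 - 13556 = -13559)
j = 69151355 (j = ((-6380 - 1*(-11062)) - 10155)*(924 - 13559) = ((-6380 + 11062) - 10155)*(-12635) = (4682 - 10155)*(-12635) = -5473*(-12635) = 69151355)
j/(-16015) + 49095/49506 = 69151355/(-16015) + 49095/49506 = 69151355*(-1/16015) + 49095*(1/49506) = -13830271/3203 + 16365/16502 = -228174714947/52855906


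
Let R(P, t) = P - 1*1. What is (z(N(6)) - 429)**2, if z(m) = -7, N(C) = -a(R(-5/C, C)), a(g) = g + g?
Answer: 190096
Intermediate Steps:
R(P, t) = -1 + P (R(P, t) = P - 1 = -1 + P)
a(g) = 2*g
N(C) = 2 + 10/C (N(C) = -2*(-1 - 5/C) = -(-2 - 10/C) = 2 + 10/C)
(z(N(6)) - 429)**2 = (-7 - 429)**2 = (-436)**2 = 190096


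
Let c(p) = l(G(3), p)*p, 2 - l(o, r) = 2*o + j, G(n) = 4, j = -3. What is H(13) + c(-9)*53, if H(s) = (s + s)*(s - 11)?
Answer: 1483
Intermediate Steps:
H(s) = 2*s*(-11 + s) (H(s) = (2*s)*(-11 + s) = 2*s*(-11 + s))
l(o, r) = 5 - 2*o (l(o, r) = 2 - (2*o - 3) = 2 - (-3 + 2*o) = 2 + (3 - 2*o) = 5 - 2*o)
c(p) = -3*p (c(p) = (5 - 2*4)*p = (5 - 8)*p = -3*p)
H(13) + c(-9)*53 = 2*13*(-11 + 13) - 3*(-9)*53 = 2*13*2 + 27*53 = 52 + 1431 = 1483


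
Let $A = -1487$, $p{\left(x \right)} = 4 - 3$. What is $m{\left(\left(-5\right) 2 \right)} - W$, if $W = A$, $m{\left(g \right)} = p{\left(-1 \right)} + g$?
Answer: $1478$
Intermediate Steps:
$p{\left(x \right)} = 1$ ($p{\left(x \right)} = 4 - 3 = 1$)
$m{\left(g \right)} = 1 + g$
$W = -1487$
$m{\left(\left(-5\right) 2 \right)} - W = \left(1 - 10\right) - -1487 = \left(1 - 10\right) + 1487 = -9 + 1487 = 1478$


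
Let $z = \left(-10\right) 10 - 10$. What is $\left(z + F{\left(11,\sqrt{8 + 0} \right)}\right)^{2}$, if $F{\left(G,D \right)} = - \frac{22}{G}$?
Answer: $12544$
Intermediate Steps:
$z = -110$ ($z = -100 - 10 = -110$)
$\left(z + F{\left(11,\sqrt{8 + 0} \right)}\right)^{2} = \left(-110 - \frac{22}{11}\right)^{2} = \left(-110 - 2\right)^{2} = \left(-112\right)^{2} = 12544$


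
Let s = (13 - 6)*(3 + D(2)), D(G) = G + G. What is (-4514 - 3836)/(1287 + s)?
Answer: -25/4 ≈ -6.2500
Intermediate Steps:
D(G) = 2*G
s = 49 (s = (13 - 6)*(3 + 2*2) = 7*(3 + 4) = 7*7 = 49)
(-4514 - 3836)/(1287 + s) = (-4514 - 3836)/(1287 + 49) = -8350/1336 = -8350*1/1336 = -25/4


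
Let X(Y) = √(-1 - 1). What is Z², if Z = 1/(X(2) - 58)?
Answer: (58 - I*√2)⁻² ≈ 0.00029674 + 1.4479e-5*I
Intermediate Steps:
X(Y) = I*√2 (X(Y) = √(-2) = I*√2)
Z = 1/(-58 + I*√2) (Z = 1/(I*√2 - 58) = 1/(-58 + I*√2) ≈ -0.017231 - 0.0004201*I)
Z² = (-29/1683 - I*√2/3366)²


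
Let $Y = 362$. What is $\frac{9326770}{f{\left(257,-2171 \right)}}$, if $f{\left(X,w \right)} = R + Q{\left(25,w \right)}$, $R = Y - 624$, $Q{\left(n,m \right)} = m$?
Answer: $- \frac{9326770}{2433} \approx -3833.4$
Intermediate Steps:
$R = -262$ ($R = 362 - 624 = -262$)
$f{\left(X,w \right)} = -262 + w$
$\frac{9326770}{f{\left(257,-2171 \right)}} = \frac{9326770}{-262 - 2171} = \frac{9326770}{-2433} = 9326770 \left(- \frac{1}{2433}\right) = - \frac{9326770}{2433}$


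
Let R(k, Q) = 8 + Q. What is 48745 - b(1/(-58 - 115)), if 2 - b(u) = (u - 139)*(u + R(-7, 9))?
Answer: 1388128127/29929 ≈ 46381.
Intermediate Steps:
b(u) = 2 - (-139 + u)*(17 + u) (b(u) = 2 - (u - 139)*(u + (8 + 9)) = 2 - (-139 + u)*(u + 17) = 2 - (-139 + u)*(17 + u))
48745 - b(1/(-58 - 115)) = 48745 - (2365 - (1/(-58 - 115))**2 + 122/(-58 - 115)) = 48745 - (2365 - (1/(-173))**2 + 122/(-173)) = 48745 - (2365 - (-1/173)**2 + 122*(-1/173)) = 48745 - (2365 - 1*1/29929 - 122/173) = 48745 - (2365 - 1/29929 - 122/173) = 48745 - 1*70760978/29929 = 48745 - 70760978/29929 = 1388128127/29929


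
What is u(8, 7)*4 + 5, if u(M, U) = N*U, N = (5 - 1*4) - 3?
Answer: -51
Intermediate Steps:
N = -2 (N = (5 - 4) - 3 = 1 - 3 = -2)
u(M, U) = -2*U
u(8, 7)*4 + 5 = -2*7*4 + 5 = -14*4 + 5 = -56 + 5 = -51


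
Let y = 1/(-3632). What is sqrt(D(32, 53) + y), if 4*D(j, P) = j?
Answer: sqrt(6595485)/908 ≈ 2.8284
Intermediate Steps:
D(j, P) = j/4
y = -1/3632 ≈ -0.00027533
sqrt(D(32, 53) + y) = sqrt((1/4)*32 - 1/3632) = sqrt(8 - 1/3632) = sqrt(29055/3632) = sqrt(6595485)/908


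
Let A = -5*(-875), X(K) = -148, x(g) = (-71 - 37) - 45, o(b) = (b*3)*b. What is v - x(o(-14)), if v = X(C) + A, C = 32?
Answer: 4380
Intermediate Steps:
o(b) = 3*b² (o(b) = (3*b)*b = 3*b²)
x(g) = -153 (x(g) = -108 - 45 = -153)
A = 4375
v = 4227 (v = -148 + 4375 = 4227)
v - x(o(-14)) = 4227 - 1*(-153) = 4227 + 153 = 4380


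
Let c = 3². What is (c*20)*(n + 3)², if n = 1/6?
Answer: 1805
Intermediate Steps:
n = ⅙ (n = 1*(⅙) = ⅙ ≈ 0.16667)
c = 9
(c*20)*(n + 3)² = (9*20)*(⅙ + 3)² = 180*(19/6)² = 180*(361/36) = 1805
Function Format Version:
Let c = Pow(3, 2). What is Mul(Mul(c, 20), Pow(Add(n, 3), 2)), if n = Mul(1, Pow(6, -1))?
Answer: 1805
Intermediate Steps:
n = Rational(1, 6) (n = Mul(1, Rational(1, 6)) = Rational(1, 6) ≈ 0.16667)
c = 9
Mul(Mul(c, 20), Pow(Add(n, 3), 2)) = Mul(Mul(9, 20), Pow(Add(Rational(1, 6), 3), 2)) = Mul(180, Pow(Rational(19, 6), 2)) = Mul(180, Rational(361, 36)) = 1805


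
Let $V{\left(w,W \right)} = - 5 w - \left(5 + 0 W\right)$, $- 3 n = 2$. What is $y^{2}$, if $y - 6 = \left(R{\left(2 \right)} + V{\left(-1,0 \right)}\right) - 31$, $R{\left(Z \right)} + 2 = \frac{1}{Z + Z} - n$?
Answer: $\frac{97969}{144} \approx 680.34$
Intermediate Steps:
$n = - \frac{2}{3}$ ($n = \left(- \frac{1}{3}\right) 2 = - \frac{2}{3} \approx -0.66667$)
$V{\left(w,W \right)} = -5 - 5 w$ ($V{\left(w,W \right)} = - 5 w + \left(0 - 5\right) = - 5 w - 5 = -5 - 5 w$)
$R{\left(Z \right)} = - \frac{4}{3} + \frac{1}{2 Z}$ ($R{\left(Z \right)} = -2 + \left(\frac{1}{Z + Z} - - \frac{2}{3}\right) = -2 + \left(\frac{1}{2 Z} + \frac{2}{3}\right) = -2 + \left(\frac{2}{3} + \frac{1}{2 Z}\right) = - \frac{4}{3} + \frac{1}{2 Z}$)
$y = - \frac{313}{12}$ ($y = 6 - \left(31 - \frac{3 - 16}{6 \cdot 2}\right) = 6 - \left(31 - \frac{3 - 16}{12}\right) = 6 - \left(31 - - \frac{13}{12}\right) = 6 + \left(\left(- \frac{13}{12} + 0\right) - 31\right) = 6 - \frac{385}{12} = - \frac{313}{12} \approx -26.083$)
$y^{2} = \left(- \frac{313}{12}\right)^{2} = \frac{97969}{144}$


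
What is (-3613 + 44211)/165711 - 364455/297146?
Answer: -48330669197/49240360806 ≈ -0.98153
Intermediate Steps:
(-3613 + 44211)/165711 - 364455/297146 = 40598*(1/165711) - 364455*1/297146 = 40598/165711 - 364455/297146 = -48330669197/49240360806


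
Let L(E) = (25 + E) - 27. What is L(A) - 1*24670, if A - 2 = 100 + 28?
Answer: -24542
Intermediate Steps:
A = 130 (A = 2 + (100 + 28) = 2 + 128 = 130)
L(E) = -2 + E
L(A) - 1*24670 = (-2 + 130) - 1*24670 = 128 - 24670 = -24542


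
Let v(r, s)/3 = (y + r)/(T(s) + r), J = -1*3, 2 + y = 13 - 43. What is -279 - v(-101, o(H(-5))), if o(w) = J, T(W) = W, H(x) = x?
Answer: -29415/104 ≈ -282.84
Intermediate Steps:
y = -32 (y = -2 + (13 - 43) = -2 - 30 = -32)
J = -3
o(w) = -3
v(r, s) = 3*(-32 + r)/(r + s) (v(r, s) = 3*((-32 + r)/(s + r)) = 3*((-32 + r)/(r + s)) = 3*(-32 + r)/(r + s))
-279 - v(-101, o(H(-5))) = -279 - 3*(-32 - 101)/(-101 - 3) = -279 - 3*(-133)/(-104) = -279 - 3*(-1)*(-133)/104 = -279 - 1*399/104 = -279 - 399/104 = -29415/104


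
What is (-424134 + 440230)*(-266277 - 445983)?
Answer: -11464536960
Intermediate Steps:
(-424134 + 440230)*(-266277 - 445983) = 16096*(-712260) = -11464536960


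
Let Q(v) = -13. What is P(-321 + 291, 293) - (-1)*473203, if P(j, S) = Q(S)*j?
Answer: 473593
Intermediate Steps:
P(j, S) = -13*j
P(-321 + 291, 293) - (-1)*473203 = -13*(-321 + 291) - (-1)*473203 = -13*(-30) - 1*(-473203) = 390 + 473203 = 473593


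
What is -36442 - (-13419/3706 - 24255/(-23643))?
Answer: -354761730561/9735662 ≈ -36439.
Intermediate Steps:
-36442 - (-13419/3706 - 24255/(-23643)) = -36442 - (-13419*1/3706 - 24255*(-1/23643)) = -36442 - (-13419/3706 + 2695/2627) = -36442 - 1*(-25264043/9735662) = -36442 + 25264043/9735662 = -354761730561/9735662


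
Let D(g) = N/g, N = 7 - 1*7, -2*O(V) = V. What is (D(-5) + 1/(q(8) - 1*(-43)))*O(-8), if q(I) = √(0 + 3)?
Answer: 86/923 - 2*√3/923 ≈ 0.089421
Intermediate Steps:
q(I) = √3
O(V) = -V/2
N = 0 (N = 7 - 7 = 0)
D(g) = 0 (D(g) = 0/g = 0)
(D(-5) + 1/(q(8) - 1*(-43)))*O(-8) = (0 + 1/(√3 - 1*(-43)))*(-½*(-8)) = (0 + 1/(√3 + 43))*4 = (0 + 1/(43 + √3))*4 = 4/(43 + √3)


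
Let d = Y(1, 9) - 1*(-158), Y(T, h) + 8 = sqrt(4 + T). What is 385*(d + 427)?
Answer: 222145 + 385*sqrt(5) ≈ 2.2301e+5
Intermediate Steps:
Y(T, h) = -8 + sqrt(4 + T)
d = 150 + sqrt(5) (d = (-8 + sqrt(4 + 1)) - 1*(-158) = (-8 + sqrt(5)) + 158 = 150 + sqrt(5) ≈ 152.24)
385*(d + 427) = 385*((150 + sqrt(5)) + 427) = 385*(577 + sqrt(5)) = 222145 + 385*sqrt(5)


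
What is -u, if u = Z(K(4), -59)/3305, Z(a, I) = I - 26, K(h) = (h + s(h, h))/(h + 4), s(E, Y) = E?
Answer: 17/661 ≈ 0.025719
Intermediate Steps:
K(h) = 2*h/(4 + h) (K(h) = (h + h)/(h + 4) = (2*h)/(4 + h) = 2*h/(4 + h))
Z(a, I) = -26 + I
u = -17/661 (u = (-26 - 59)/3305 = -85*1/3305 = -17/661 ≈ -0.025719)
-u = -1*(-17/661) = 17/661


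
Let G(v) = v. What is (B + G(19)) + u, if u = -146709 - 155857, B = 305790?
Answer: 3243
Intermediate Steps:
u = -302566
(B + G(19)) + u = (305790 + 19) - 302566 = 305809 - 302566 = 3243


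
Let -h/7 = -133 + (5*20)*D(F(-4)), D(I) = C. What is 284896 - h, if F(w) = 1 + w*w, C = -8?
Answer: 278365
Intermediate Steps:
F(w) = 1 + w²
D(I) = -8
h = 6531 (h = -7*(-133 + (5*20)*(-8)) = -7*(-133 + 100*(-8)) = -7*(-133 - 800) = -7*(-933) = 6531)
284896 - h = 284896 - 1*6531 = 284896 - 6531 = 278365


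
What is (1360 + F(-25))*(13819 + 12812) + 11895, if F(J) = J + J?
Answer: 34898505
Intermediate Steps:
F(J) = 2*J
(1360 + F(-25))*(13819 + 12812) + 11895 = (1360 + 2*(-25))*(13819 + 12812) + 11895 = (1360 - 50)*26631 + 11895 = 1310*26631 + 11895 = 34886610 + 11895 = 34898505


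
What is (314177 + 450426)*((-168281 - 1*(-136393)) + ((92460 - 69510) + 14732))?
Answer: 4430109782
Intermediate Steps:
(314177 + 450426)*((-168281 - 1*(-136393)) + ((92460 - 69510) + 14732)) = 764603*((-168281 + 136393) + (22950 + 14732)) = 764603*(-31888 + 37682) = 764603*5794 = 4430109782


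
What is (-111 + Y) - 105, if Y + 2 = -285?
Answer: -503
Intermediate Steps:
Y = -287 (Y = -2 - 285 = -287)
(-111 + Y) - 105 = (-111 - 287) - 105 = -398 - 105 = -503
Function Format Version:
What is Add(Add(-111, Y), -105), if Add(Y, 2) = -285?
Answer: -503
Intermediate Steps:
Y = -287 (Y = Add(-2, -285) = -287)
Add(Add(-111, Y), -105) = Add(Add(-111, -287), -105) = Add(-398, -105) = -503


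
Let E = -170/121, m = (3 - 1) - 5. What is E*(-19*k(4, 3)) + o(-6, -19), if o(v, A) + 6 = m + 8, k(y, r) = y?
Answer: 12799/121 ≈ 105.78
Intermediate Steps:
m = -3 (m = 2 - 5 = -3)
E = -170/121 (E = -170*1/121 = -170/121 ≈ -1.4050)
o(v, A) = -1 (o(v, A) = -6 + (-3 + 8) = -6 + 5 = -1)
E*(-19*k(4, 3)) + o(-6, -19) = -(-3230)*4/121 - 1 = -170/121*(-76) - 1 = 12920/121 - 1 = 12799/121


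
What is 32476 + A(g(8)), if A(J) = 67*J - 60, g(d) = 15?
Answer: 33421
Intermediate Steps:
A(J) = -60 + 67*J
32476 + A(g(8)) = 32476 + (-60 + 67*15) = 32476 + (-60 + 1005) = 32476 + 945 = 33421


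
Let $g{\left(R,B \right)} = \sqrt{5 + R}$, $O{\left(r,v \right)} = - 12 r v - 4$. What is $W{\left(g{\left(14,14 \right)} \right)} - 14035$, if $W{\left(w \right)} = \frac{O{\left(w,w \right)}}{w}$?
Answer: $-14035 - \frac{232 \sqrt{19}}{19} \approx -14088.0$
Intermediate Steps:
$O{\left(r,v \right)} = -4 - 12 r v$ ($O{\left(r,v \right)} = - 12 r v - 4 = -4 - 12 r v$)
$W{\left(w \right)} = \frac{-4 - 12 w^{2}}{w}$ ($W{\left(w \right)} = \frac{-4 - 12 w w}{w} = \frac{-4 - 12 w^{2}}{w}$)
$W{\left(g{\left(14,14 \right)} \right)} - 14035 = \left(- 12 \sqrt{5 + 14} - \frac{4}{\sqrt{5 + 14}}\right) - 14035 = \left(- 12 \sqrt{19} - \frac{4}{\sqrt{19}}\right) - 14035 = \left(- 12 \sqrt{19} - 4 \frac{\sqrt{19}}{19}\right) - 14035 = \left(- 12 \sqrt{19} - \frac{4 \sqrt{19}}{19}\right) - 14035 = - \frac{232 \sqrt{19}}{19} - 14035 = -14035 - \frac{232 \sqrt{19}}{19}$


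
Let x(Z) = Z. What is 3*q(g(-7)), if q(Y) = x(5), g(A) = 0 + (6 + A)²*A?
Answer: 15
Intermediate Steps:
g(A) = A*(6 + A)² (g(A) = 0 + A*(6 + A)² = A*(6 + A)²)
q(Y) = 5
3*q(g(-7)) = 3*5 = 15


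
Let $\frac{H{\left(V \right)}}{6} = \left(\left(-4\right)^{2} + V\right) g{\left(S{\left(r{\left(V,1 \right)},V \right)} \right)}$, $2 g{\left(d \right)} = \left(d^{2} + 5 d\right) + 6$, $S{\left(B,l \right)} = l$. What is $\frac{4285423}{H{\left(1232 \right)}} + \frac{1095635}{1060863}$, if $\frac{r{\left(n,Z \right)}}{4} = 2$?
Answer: $\frac{2085346921561883}{2017697265005760} \approx 1.0335$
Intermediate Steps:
$r{\left(n,Z \right)} = 8$ ($r{\left(n,Z \right)} = 4 \cdot 2 = 8$)
$g{\left(d \right)} = 3 + \frac{d^{2}}{2} + \frac{5 d}{2}$ ($g{\left(d \right)} = \frac{\left(d^{2} + 5 d\right) + 6}{2} = \frac{6 + d^{2} + 5 d}{2} = 3 + \frac{d^{2}}{2} + \frac{5 d}{2}$)
$H{\left(V \right)} = 6 \left(16 + V\right) \left(3 + \frac{V^{2}}{2} + \frac{5 V}{2}\right)$ ($H{\left(V \right)} = 6 \left(\left(-4\right)^{2} + V\right) \left(3 + \frac{V^{2}}{2} + \frac{5 V}{2}\right) = 6 \left(16 + V\right) \left(3 + \frac{V^{2}}{2} + \frac{5 V}{2}\right)$)
$\frac{4285423}{H{\left(1232 \right)}} + \frac{1095635}{1060863} = \frac{4285423}{3 \left(16 + 1232\right) \left(6 + 1232^{2} + 5 \cdot 1232\right)} + \frac{1095635}{1060863} = \frac{4285423}{3 \cdot 1248 \left(6 + 1517824 + 6160\right)} + 1095635 \cdot \frac{1}{1060863} = \frac{4285423}{3 \cdot 1248 \cdot 1523990} + \frac{1095635}{1060863} = \frac{4285423}{5705818560} + \frac{1095635}{1060863} = \frac{2085346921561883}{2017697265005760}$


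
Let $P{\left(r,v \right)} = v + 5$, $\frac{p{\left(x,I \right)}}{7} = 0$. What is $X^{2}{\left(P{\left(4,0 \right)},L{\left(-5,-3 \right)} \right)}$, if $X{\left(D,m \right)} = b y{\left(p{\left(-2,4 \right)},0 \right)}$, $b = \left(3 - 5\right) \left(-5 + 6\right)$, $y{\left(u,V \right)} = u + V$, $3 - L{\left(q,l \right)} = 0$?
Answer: $0$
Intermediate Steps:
$p{\left(x,I \right)} = 0$ ($p{\left(x,I \right)} = 7 \cdot 0 = 0$)
$L{\left(q,l \right)} = 3$ ($L{\left(q,l \right)} = 3 - 0 = 3 + 0 = 3$)
$y{\left(u,V \right)} = V + u$
$b = -2$ ($b = \left(-2\right) 1 = -2$)
$P{\left(r,v \right)} = 5 + v$
$X{\left(D,m \right)} = 0$ ($X{\left(D,m \right)} = - 2 \left(0 + 0\right) = \left(-2\right) 0 = 0$)
$X^{2}{\left(P{\left(4,0 \right)},L{\left(-5,-3 \right)} \right)} = 0^{2} = 0$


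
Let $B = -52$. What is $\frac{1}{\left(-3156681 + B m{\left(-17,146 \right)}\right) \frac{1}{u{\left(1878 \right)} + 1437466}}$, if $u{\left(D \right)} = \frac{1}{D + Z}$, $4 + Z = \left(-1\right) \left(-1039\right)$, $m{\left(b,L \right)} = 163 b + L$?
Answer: $- \frac{4187338459}{8797787253} \approx -0.47595$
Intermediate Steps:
$m{\left(b,L \right)} = L + 163 b$
$Z = 1035$ ($Z = -4 - -1039 = -4 + 1039 = 1035$)
$u{\left(D \right)} = \frac{1}{1035 + D}$ ($u{\left(D \right)} = \frac{1}{D + 1035} = \frac{1}{1035 + D}$)
$\frac{1}{\left(-3156681 + B m{\left(-17,146 \right)}\right) \frac{1}{u{\left(1878 \right)} + 1437466}} = \frac{1}{\left(-3156681 - 52 \left(146 + 163 \left(-17\right)\right)\right) \frac{1}{\frac{1}{1035 + 1878} + 1437466}} = \frac{1}{\left(-3156681 - 52 \left(146 - 2771\right)\right) \frac{1}{\frac{1}{2913} + 1437466}} = \frac{1}{\left(-3156681 - -136500\right) \frac{1}{\frac{1}{2913} + 1437466}} = \frac{1}{\left(-3156681 + 136500\right) \frac{1}{\frac{4187338459}{2913}}} = \frac{1}{\left(-3020181\right) \frac{2913}{4187338459}} = \frac{1}{- \frac{8797787253}{4187338459}} = - \frac{4187338459}{8797787253}$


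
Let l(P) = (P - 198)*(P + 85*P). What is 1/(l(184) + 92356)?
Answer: -1/129180 ≈ -7.7411e-6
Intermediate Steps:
l(P) = 86*P*(-198 + P) (l(P) = (-198 + P)*(86*P) = 86*P*(-198 + P))
1/(l(184) + 92356) = 1/(86*184*(-198 + 184) + 92356) = 1/(86*184*(-14) + 92356) = 1/(-221536 + 92356) = 1/(-129180) = -1/129180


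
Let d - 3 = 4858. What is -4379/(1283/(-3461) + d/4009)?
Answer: -60759277471/11680374 ≈ -5201.8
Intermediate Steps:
d = 4861 (d = 3 + 4858 = 4861)
-4379/(1283/(-3461) + d/4009) = -4379/(1283/(-3461) + 4861/4009) = -4379/(1283*(-1/3461) + 4861*(1/4009)) = -4379/(-1283/3461 + 4861/4009) = -4379/11680374/13875149 = -4379*13875149/11680374 = -60759277471/11680374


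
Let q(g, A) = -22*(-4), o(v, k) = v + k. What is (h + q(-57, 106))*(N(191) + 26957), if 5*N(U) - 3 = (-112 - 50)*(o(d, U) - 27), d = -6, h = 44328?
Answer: 4849871872/5 ≈ 9.6997e+8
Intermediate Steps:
o(v, k) = k + v
N(U) = 5349/5 - 162*U/5 (N(U) = ⅗ + ((-112 - 50)*((U - 6) - 27))/5 = ⅗ + (-162*((-6 + U) - 27))/5 = ⅗ + (-162*(-33 + U))/5 = ⅗ + (5346 - 162*U)/5 = ⅗ + (5346/5 - 162*U/5) = 5349/5 - 162*U/5)
q(g, A) = 88
(h + q(-57, 106))*(N(191) + 26957) = (44328 + 88)*((5349/5 - 162/5*191) + 26957) = 44416*((5349/5 - 30942/5) + 26957) = 44416*(-25593/5 + 26957) = 44416*(109192/5) = 4849871872/5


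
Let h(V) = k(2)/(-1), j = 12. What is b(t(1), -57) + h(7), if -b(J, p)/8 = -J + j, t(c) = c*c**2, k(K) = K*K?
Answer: -92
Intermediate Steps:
k(K) = K**2
h(V) = -4 (h(V) = 2**2/(-1) = 4*(-1) = -4)
t(c) = c**3
b(J, p) = -96 + 8*J (b(J, p) = -8*(-J + 12) = -8*(12 - J) = -96 + 8*J)
b(t(1), -57) + h(7) = (-96 + 8*1**3) - 4 = (-96 + 8*1) - 4 = (-96 + 8) - 4 = -88 - 4 = -92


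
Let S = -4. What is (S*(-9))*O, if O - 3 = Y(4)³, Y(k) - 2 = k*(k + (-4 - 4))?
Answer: -98676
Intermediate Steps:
Y(k) = 2 + k*(-8 + k) (Y(k) = 2 + k*(k + (-4 - 4)) = 2 + k*(k - 8) = 2 + k*(-8 + k))
O = -2741 (O = 3 + (2 + 4² - 8*4)³ = 3 + (2 + 16 - 32)³ = 3 + (-14)³ = 3 - 2744 = -2741)
(S*(-9))*O = -4*(-9)*(-2741) = 36*(-2741) = -98676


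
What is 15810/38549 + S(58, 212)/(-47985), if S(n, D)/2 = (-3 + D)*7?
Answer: 92264068/264253395 ≈ 0.34915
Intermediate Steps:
S(n, D) = -42 + 14*D (S(n, D) = 2*((-3 + D)*7) = 2*(-21 + 7*D) = -42 + 14*D)
15810/38549 + S(58, 212)/(-47985) = 15810/38549 + (-42 + 14*212)/(-47985) = 15810*(1/38549) + (-42 + 2968)*(-1/47985) = 15810/38549 + 2926*(-1/47985) = 15810/38549 - 418/6855 = 92264068/264253395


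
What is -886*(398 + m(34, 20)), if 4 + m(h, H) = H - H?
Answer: -349084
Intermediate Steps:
m(h, H) = -4 (m(h, H) = -4 + (H - H) = -4 + 0 = -4)
-886*(398 + m(34, 20)) = -886*(398 - 4) = -886*394 = -349084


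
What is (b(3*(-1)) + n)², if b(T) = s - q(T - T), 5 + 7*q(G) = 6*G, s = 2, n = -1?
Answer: 144/49 ≈ 2.9388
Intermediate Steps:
q(G) = -5/7 + 6*G/7 (q(G) = -5/7 + (6*G)/7 = -5/7 + 6*G/7)
b(T) = 19/7 (b(T) = 2 - (-5/7 + 6*(T - T)/7) = 2 - (-5/7 + (6/7)*0) = 2 - (-5/7 + 0) = 2 - 1*(-5/7) = 2 + 5/7 = 19/7)
(b(3*(-1)) + n)² = (19/7 - 1)² = (12/7)² = 144/49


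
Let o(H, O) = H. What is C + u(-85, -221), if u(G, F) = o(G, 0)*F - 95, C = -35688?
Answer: -16998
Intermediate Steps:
u(G, F) = -95 + F*G (u(G, F) = G*F - 95 = F*G - 95 = -95 + F*G)
C + u(-85, -221) = -35688 + (-95 - 221*(-85)) = -35688 + (-95 + 18785) = -35688 + 18690 = -16998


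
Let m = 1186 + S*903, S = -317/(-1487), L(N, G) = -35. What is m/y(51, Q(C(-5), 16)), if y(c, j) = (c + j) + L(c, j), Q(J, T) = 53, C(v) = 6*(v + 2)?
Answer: 2049833/102603 ≈ 19.978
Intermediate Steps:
C(v) = 12 + 6*v (C(v) = 6*(2 + v) = 12 + 6*v)
S = 317/1487 (S = -317*(-1/1487) = 317/1487 ≈ 0.21318)
y(c, j) = -35 + c + j (y(c, j) = (c + j) - 35 = -35 + c + j)
m = 2049833/1487 (m = 1186 + (317/1487)*903 = 1186 + 286251/1487 = 2049833/1487 ≈ 1378.5)
m/y(51, Q(C(-5), 16)) = 2049833/(1487*(-35 + 51 + 53)) = (2049833/1487)/69 = (2049833/1487)*(1/69) = 2049833/102603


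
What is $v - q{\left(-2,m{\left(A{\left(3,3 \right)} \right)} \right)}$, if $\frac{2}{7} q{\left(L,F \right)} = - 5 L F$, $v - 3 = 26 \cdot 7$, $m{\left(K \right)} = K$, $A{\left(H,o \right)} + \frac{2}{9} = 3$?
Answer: $\frac{790}{9} \approx 87.778$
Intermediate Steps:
$A{\left(H,o \right)} = \frac{25}{9}$ ($A{\left(H,o \right)} = - \frac{2}{9} + 3 = \frac{25}{9}$)
$v = 185$ ($v = 3 + 26 \cdot 7 = 3 + 182 = 185$)
$q{\left(L,F \right)} = - \frac{35 F L}{2}$ ($q{\left(L,F \right)} = \frac{7 - 5 L F}{2} = \frac{7 \left(- 5 F L\right)}{2} = - \frac{35 F L}{2}$)
$v - q{\left(-2,m{\left(A{\left(3,3 \right)} \right)} \right)} = 185 - \left(- \frac{35}{2}\right) \frac{25}{9} \left(-2\right) = 185 - \frac{875}{9} = \frac{790}{9}$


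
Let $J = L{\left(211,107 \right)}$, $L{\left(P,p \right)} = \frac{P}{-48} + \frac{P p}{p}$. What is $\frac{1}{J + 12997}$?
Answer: $\frac{48}{633773} \approx 7.5737 \cdot 10^{-5}$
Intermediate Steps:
$L{\left(P,p \right)} = \frac{47 P}{48}$ ($L{\left(P,p \right)} = P \left(- \frac{1}{48}\right) + P = - \frac{P}{48} + P = \frac{47 P}{48}$)
$J = \frac{9917}{48}$ ($J = \frac{47}{48} \cdot 211 = \frac{9917}{48} \approx 206.6$)
$\frac{1}{J + 12997} = \frac{1}{\frac{9917}{48} + 12997} = \frac{1}{\frac{633773}{48}} = \frac{48}{633773}$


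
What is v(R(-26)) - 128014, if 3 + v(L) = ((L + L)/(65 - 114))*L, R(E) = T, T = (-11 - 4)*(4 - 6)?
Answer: -6274633/49 ≈ -1.2805e+5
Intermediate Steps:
T = 30 (T = -15*(-2) = 30)
R(E) = 30
v(L) = -3 - 2*L²/49 (v(L) = -3 + ((L + L)/(65 - 114))*L = -3 + ((2*L)/(-49))*L = -3 + ((2*L)*(-1/49))*L = -3 + (-2*L/49)*L = -3 - 2*L²/49)
v(R(-26)) - 128014 = (-3 - 2/49*30²) - 128014 = (-3 - 2/49*900) - 128014 = (-3 - 1800/49) - 128014 = -1947/49 - 128014 = -6274633/49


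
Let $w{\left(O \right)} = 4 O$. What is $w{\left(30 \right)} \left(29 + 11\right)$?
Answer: $4800$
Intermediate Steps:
$w{\left(30 \right)} \left(29 + 11\right) = 4 \cdot 30 \left(29 + 11\right) = 120 \cdot 40 = 4800$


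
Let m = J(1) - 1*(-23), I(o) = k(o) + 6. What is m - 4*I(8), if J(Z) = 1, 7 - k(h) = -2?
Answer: -36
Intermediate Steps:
k(h) = 9 (k(h) = 7 - 1*(-2) = 7 + 2 = 9)
I(o) = 15 (I(o) = 9 + 6 = 15)
m = 24 (m = 1 - 1*(-23) = 1 + 23 = 24)
m - 4*I(8) = 24 - 4*15 = 24 - 60 = -36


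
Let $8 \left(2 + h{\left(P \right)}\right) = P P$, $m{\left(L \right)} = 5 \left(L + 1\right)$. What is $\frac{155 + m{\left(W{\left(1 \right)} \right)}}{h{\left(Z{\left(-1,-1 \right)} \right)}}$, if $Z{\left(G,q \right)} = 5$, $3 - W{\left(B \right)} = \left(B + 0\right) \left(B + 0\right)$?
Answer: $\frac{1360}{9} \approx 151.11$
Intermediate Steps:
$W{\left(B \right)} = 3 - B^{2}$ ($W{\left(B \right)} = 3 - \left(B + 0\right) \left(B + 0\right) = 3 - B B = 3 - B^{2}$)
$m{\left(L \right)} = 5 + 5 L$ ($m{\left(L \right)} = 5 \left(1 + L\right) = 5 + 5 L$)
$h{\left(P \right)} = -2 + \frac{P^{2}}{8}$ ($h{\left(P \right)} = -2 + \frac{P P}{8} = -2 + \frac{P^{2}}{8}$)
$\frac{155 + m{\left(W{\left(1 \right)} \right)}}{h{\left(Z{\left(-1,-1 \right)} \right)}} = \frac{155 + \left(5 + 5 \left(3 - 1^{2}\right)\right)}{-2 + \frac{5^{2}}{8}} = \frac{155 + \left(5 + 5 \left(3 - 1\right)\right)}{-2 + \frac{1}{8} \cdot 25} = \frac{155 + \left(5 + 5 \left(3 - 1\right)\right)}{-2 + \frac{25}{8}} = \frac{155 + \left(5 + 5 \cdot 2\right)}{\frac{9}{8}} = \frac{8 \left(155 + \left(5 + 10\right)\right)}{9} = \frac{8 \left(155 + 15\right)}{9} = \frac{8}{9} \cdot 170 = \frac{1360}{9}$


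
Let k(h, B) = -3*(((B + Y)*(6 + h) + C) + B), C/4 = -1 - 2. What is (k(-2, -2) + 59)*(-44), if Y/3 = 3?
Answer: -748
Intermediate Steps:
Y = 9 (Y = 3*3 = 9)
C = -12 (C = 4*(-1 - 2) = 4*(-3) = -12)
k(h, B) = 36 - 3*B - 3*(6 + h)*(9 + B) (k(h, B) = -3*(((B + 9)*(6 + h) - 12) + B) = -3*(((9 + B)*(6 + h) - 12) + B) = -3*(((6 + h)*(9 + B) - 12) + B) = -3*((-12 + (6 + h)*(9 + B)) + B) = -3*(-12 + B + (6 + h)*(9 + B)) = 36 - 3*B - 3*(6 + h)*(9 + B))
(k(-2, -2) + 59)*(-44) = ((-126 - 27*(-2) - 21*(-2) - 3*(-2)*(-2)) + 59)*(-44) = ((-126 + 54 + 42 - 12) + 59)*(-44) = (-42 + 59)*(-44) = 17*(-44) = -748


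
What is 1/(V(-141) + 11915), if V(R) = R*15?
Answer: 1/9800 ≈ 0.00010204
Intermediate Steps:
V(R) = 15*R
1/(V(-141) + 11915) = 1/(15*(-141) + 11915) = 1/(-2115 + 11915) = 1/9800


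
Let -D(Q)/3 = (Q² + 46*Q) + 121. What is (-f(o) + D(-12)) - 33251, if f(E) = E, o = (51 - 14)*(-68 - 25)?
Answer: -28949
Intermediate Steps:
o = -3441 (o = 37*(-93) = -3441)
D(Q) = -363 - 138*Q - 3*Q² (D(Q) = -3*((Q² + 46*Q) + 121) = -3*(121 + Q² + 46*Q) = -363 - 138*Q - 3*Q²)
(-f(o) + D(-12)) - 33251 = (-1*(-3441) + (-363 - 138*(-12) - 3*(-12)²)) - 33251 = (3441 + (-363 + 1656 - 3*144)) - 33251 = (3441 + (-363 + 1656 - 432)) - 33251 = (3441 + 861) - 33251 = 4302 - 33251 = -28949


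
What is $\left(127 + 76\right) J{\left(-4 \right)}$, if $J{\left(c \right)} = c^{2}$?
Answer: $3248$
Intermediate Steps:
$\left(127 + 76\right) J{\left(-4 \right)} = \left(127 + 76\right) \left(-4\right)^{2} = 203 \cdot 16 = 3248$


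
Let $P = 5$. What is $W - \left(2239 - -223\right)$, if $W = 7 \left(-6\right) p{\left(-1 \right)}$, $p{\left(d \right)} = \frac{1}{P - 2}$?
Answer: $-2476$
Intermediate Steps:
$p{\left(d \right)} = \frac{1}{3}$ ($p{\left(d \right)} = \frac{1}{5 - 2} = \frac{1}{3}$)
$W = -14$ ($W = 7 \left(-6\right) \frac{1}{3} = \left(-42\right) \frac{1}{3} = -14$)
$W - \left(2239 - -223\right) = -14 - \left(2239 - -223\right) = -14 - \left(2239 + 223\right) = -14 - 2462 = -2476$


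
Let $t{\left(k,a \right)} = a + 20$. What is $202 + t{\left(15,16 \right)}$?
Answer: $238$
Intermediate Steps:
$t{\left(k,a \right)} = 20 + a$
$202 + t{\left(15,16 \right)} = 202 + \left(20 + 16\right) = 202 + 36 = 238$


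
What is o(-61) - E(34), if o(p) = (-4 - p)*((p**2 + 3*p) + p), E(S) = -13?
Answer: 198202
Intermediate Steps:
o(p) = (-4 - p)*(p**2 + 4*p)
o(-61) - E(34) = -1*(-61)*(16 + (-61)**2 + 8*(-61)) - 1*(-13) = -1*(-61)*(16 + 3721 - 488) + 13 = -1*(-61)*3249 + 13 = 198189 + 13 = 198202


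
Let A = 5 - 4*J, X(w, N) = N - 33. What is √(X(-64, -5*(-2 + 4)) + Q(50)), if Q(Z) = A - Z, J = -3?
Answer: 2*I*√19 ≈ 8.7178*I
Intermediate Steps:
X(w, N) = -33 + N
A = 17 (A = 5 - 4*(-3) = 5 + 12 = 17)
Q(Z) = 17 - Z
√(X(-64, -5*(-2 + 4)) + Q(50)) = √((-33 - 5*(-2 + 4)) + (17 - 1*50)) = √((-33 - 5*2) + (17 - 50)) = √((-33 - 10) - 33) = √(-43 - 33) = √(-76) = 2*I*√19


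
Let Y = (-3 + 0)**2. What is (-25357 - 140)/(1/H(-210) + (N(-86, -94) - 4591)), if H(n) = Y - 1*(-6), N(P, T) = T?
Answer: 382455/70274 ≈ 5.4423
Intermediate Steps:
Y = 9 (Y = (-3)**2 = 9)
H(n) = 15 (H(n) = 9 - 1*(-6) = 9 + 6 = 15)
(-25357 - 140)/(1/H(-210) + (N(-86, -94) - 4591)) = (-25357 - 140)/(1/15 + (-94 - 4591)) = -25497/(1/15 - 4685) = -25497/(-70274/15) = -25497*(-15/70274) = 382455/70274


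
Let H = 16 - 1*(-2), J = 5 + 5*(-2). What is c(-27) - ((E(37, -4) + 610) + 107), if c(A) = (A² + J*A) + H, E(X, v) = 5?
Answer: 160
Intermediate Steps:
J = -5 (J = 5 - 10 = -5)
H = 18 (H = 16 + 2 = 18)
c(A) = 18 + A² - 5*A (c(A) = (A² - 5*A) + 18 = 18 + A² - 5*A)
c(-27) - ((E(37, -4) + 610) + 107) = (18 + (-27)² - 5*(-27)) - ((5 + 610) + 107) = (18 + 729 + 135) - (615 + 107) = 882 - 1*722 = 882 - 722 = 160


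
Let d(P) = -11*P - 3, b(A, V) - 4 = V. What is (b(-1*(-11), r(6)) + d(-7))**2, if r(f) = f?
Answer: 7056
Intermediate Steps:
b(A, V) = 4 + V
d(P) = -3 - 11*P
(b(-1*(-11), r(6)) + d(-7))**2 = ((4 + 6) + (-3 - 11*(-7)))**2 = (10 + (-3 + 77))**2 = (10 + 74)**2 = 84**2 = 7056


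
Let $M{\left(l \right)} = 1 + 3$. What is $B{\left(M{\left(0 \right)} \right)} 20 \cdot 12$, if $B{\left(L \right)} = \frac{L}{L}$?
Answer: $240$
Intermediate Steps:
$M{\left(l \right)} = 4$
$B{\left(L \right)} = 1$
$B{\left(M{\left(0 \right)} \right)} 20 \cdot 12 = 1 \cdot 20 \cdot 12 = 20 \cdot 12 = 240$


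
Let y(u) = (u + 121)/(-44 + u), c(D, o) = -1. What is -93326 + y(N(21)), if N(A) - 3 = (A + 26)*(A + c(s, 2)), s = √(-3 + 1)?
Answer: -83899010/899 ≈ -93325.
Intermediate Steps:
s = I*√2 (s = √(-2) = I*√2 ≈ 1.4142*I)
N(A) = 3 + (-1 + A)*(26 + A) (N(A) = 3 + (A + 26)*(A - 1) = 3 + (26 + A)*(-1 + A) = 3 + (-1 + A)*(26 + A))
y(u) = (121 + u)/(-44 + u)
-93326 + y(N(21)) = -93326 + (121 + (-23 + 21² + 25*21))/(-44 + (-23 + 21² + 25*21)) = -93326 + (121 + (-23 + 441 + 525))/(-44 + (-23 + 441 + 525)) = -93326 + (121 + 943)/(-44 + 943) = -93326 + 1064/899 = -83899010/899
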